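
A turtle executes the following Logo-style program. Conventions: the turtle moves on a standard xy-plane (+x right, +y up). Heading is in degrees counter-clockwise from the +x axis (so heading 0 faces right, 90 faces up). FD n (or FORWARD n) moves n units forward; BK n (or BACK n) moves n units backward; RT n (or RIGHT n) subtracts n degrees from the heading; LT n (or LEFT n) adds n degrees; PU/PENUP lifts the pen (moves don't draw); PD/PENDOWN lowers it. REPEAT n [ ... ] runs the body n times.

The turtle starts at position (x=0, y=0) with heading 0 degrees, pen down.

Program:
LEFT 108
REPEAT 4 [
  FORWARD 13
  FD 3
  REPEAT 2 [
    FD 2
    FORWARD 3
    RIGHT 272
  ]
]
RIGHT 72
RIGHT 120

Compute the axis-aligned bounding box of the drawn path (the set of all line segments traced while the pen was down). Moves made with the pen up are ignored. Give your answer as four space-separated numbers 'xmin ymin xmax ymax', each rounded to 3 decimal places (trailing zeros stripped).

Answer: -11.296 -1.782 0 19.972

Derivation:
Executing turtle program step by step:
Start: pos=(0,0), heading=0, pen down
LT 108: heading 0 -> 108
REPEAT 4 [
  -- iteration 1/4 --
  FD 13: (0,0) -> (-4.017,12.364) [heading=108, draw]
  FD 3: (-4.017,12.364) -> (-4.944,15.217) [heading=108, draw]
  REPEAT 2 [
    -- iteration 1/2 --
    FD 2: (-4.944,15.217) -> (-5.562,17.119) [heading=108, draw]
    FD 3: (-5.562,17.119) -> (-6.489,19.972) [heading=108, draw]
    RT 272: heading 108 -> 196
    -- iteration 2/2 --
    FD 2: (-6.489,19.972) -> (-8.412,19.421) [heading=196, draw]
    FD 3: (-8.412,19.421) -> (-11.296,18.594) [heading=196, draw]
    RT 272: heading 196 -> 284
  ]
  -- iteration 2/4 --
  FD 13: (-11.296,18.594) -> (-8.151,5.98) [heading=284, draw]
  FD 3: (-8.151,5.98) -> (-7.425,3.069) [heading=284, draw]
  REPEAT 2 [
    -- iteration 1/2 --
    FD 2: (-7.425,3.069) -> (-6.941,1.129) [heading=284, draw]
    FD 3: (-6.941,1.129) -> (-6.215,-1.782) [heading=284, draw]
    RT 272: heading 284 -> 12
    -- iteration 2/2 --
    FD 2: (-6.215,-1.782) -> (-4.259,-1.366) [heading=12, draw]
    FD 3: (-4.259,-1.366) -> (-1.325,-0.743) [heading=12, draw]
    RT 272: heading 12 -> 100
  ]
  -- iteration 3/4 --
  FD 13: (-1.325,-0.743) -> (-3.582,12.06) [heading=100, draw]
  FD 3: (-3.582,12.06) -> (-4.103,15.014) [heading=100, draw]
  REPEAT 2 [
    -- iteration 1/2 --
    FD 2: (-4.103,15.014) -> (-4.45,16.984) [heading=100, draw]
    FD 3: (-4.45,16.984) -> (-4.971,19.938) [heading=100, draw]
    RT 272: heading 100 -> 188
    -- iteration 2/2 --
    FD 2: (-4.971,19.938) -> (-6.952,19.66) [heading=188, draw]
    FD 3: (-6.952,19.66) -> (-9.923,19.242) [heading=188, draw]
    RT 272: heading 188 -> 276
  ]
  -- iteration 4/4 --
  FD 13: (-9.923,19.242) -> (-8.564,6.314) [heading=276, draw]
  FD 3: (-8.564,6.314) -> (-8.25,3.33) [heading=276, draw]
  REPEAT 2 [
    -- iteration 1/2 --
    FD 2: (-8.25,3.33) -> (-8.041,1.341) [heading=276, draw]
    FD 3: (-8.041,1.341) -> (-7.727,-1.643) [heading=276, draw]
    RT 272: heading 276 -> 4
    -- iteration 2/2 --
    FD 2: (-7.727,-1.643) -> (-5.732,-1.503) [heading=4, draw]
    FD 3: (-5.732,-1.503) -> (-2.74,-1.294) [heading=4, draw]
    RT 272: heading 4 -> 92
  ]
]
RT 72: heading 92 -> 20
RT 120: heading 20 -> 260
Final: pos=(-2.74,-1.294), heading=260, 24 segment(s) drawn

Segment endpoints: x in {-11.296, -9.923, -8.564, -8.412, -8.25, -8.151, -8.041, -7.727, -7.425, -6.952, -6.941, -6.489, -6.215, -5.732, -5.562, -4.971, -4.944, -4.45, -4.259, -4.103, -4.017, -3.582, -2.74, -1.325, 0}, y in {-1.782, -1.643, -1.503, -1.366, -1.294, -0.743, 0, 1.129, 1.341, 3.069, 3.33, 5.98, 6.314, 12.06, 12.364, 15.014, 15.217, 16.984, 17.119, 18.594, 19.242, 19.421, 19.66, 19.938, 19.972}
xmin=-11.296, ymin=-1.782, xmax=0, ymax=19.972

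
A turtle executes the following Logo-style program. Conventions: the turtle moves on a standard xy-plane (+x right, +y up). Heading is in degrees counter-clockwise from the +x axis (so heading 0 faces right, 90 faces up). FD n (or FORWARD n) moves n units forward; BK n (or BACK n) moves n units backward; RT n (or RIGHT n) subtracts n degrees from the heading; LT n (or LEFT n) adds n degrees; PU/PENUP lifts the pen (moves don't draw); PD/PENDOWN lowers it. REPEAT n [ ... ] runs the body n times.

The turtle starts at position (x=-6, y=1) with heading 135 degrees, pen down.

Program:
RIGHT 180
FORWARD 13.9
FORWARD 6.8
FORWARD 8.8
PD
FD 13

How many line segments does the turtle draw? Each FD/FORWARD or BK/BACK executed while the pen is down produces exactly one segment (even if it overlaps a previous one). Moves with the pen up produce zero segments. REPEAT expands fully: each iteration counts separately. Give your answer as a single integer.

Executing turtle program step by step:
Start: pos=(-6,1), heading=135, pen down
RT 180: heading 135 -> 315
FD 13.9: (-6,1) -> (3.829,-8.829) [heading=315, draw]
FD 6.8: (3.829,-8.829) -> (8.637,-13.637) [heading=315, draw]
FD 8.8: (8.637,-13.637) -> (14.86,-19.86) [heading=315, draw]
PD: pen down
FD 13: (14.86,-19.86) -> (24.052,-29.052) [heading=315, draw]
Final: pos=(24.052,-29.052), heading=315, 4 segment(s) drawn
Segments drawn: 4

Answer: 4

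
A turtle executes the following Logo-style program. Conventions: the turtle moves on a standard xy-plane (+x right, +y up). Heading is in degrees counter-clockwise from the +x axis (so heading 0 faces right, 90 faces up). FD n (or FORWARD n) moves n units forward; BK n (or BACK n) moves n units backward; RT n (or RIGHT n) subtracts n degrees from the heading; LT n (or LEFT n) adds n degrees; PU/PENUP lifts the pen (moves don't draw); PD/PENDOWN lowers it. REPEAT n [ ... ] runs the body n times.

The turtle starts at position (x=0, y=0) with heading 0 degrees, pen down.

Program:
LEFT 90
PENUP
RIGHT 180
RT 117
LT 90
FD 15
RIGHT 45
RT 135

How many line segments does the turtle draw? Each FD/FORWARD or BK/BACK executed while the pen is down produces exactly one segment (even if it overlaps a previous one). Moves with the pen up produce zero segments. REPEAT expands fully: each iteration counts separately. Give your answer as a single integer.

Answer: 0

Derivation:
Executing turtle program step by step:
Start: pos=(0,0), heading=0, pen down
LT 90: heading 0 -> 90
PU: pen up
RT 180: heading 90 -> 270
RT 117: heading 270 -> 153
LT 90: heading 153 -> 243
FD 15: (0,0) -> (-6.81,-13.365) [heading=243, move]
RT 45: heading 243 -> 198
RT 135: heading 198 -> 63
Final: pos=(-6.81,-13.365), heading=63, 0 segment(s) drawn
Segments drawn: 0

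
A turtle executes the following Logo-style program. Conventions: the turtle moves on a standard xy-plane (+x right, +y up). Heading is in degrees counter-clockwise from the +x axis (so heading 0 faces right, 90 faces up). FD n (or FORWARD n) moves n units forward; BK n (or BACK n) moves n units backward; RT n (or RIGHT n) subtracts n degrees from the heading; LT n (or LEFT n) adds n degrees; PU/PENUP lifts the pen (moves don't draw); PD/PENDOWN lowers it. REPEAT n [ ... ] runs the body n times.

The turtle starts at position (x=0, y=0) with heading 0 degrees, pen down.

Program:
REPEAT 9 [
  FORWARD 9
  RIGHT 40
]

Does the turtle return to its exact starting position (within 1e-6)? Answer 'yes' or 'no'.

Answer: yes

Derivation:
Executing turtle program step by step:
Start: pos=(0,0), heading=0, pen down
REPEAT 9 [
  -- iteration 1/9 --
  FD 9: (0,0) -> (9,0) [heading=0, draw]
  RT 40: heading 0 -> 320
  -- iteration 2/9 --
  FD 9: (9,0) -> (15.894,-5.785) [heading=320, draw]
  RT 40: heading 320 -> 280
  -- iteration 3/9 --
  FD 9: (15.894,-5.785) -> (17.457,-14.648) [heading=280, draw]
  RT 40: heading 280 -> 240
  -- iteration 4/9 --
  FD 9: (17.457,-14.648) -> (12.957,-22.443) [heading=240, draw]
  RT 40: heading 240 -> 200
  -- iteration 5/9 --
  FD 9: (12.957,-22.443) -> (4.5,-25.521) [heading=200, draw]
  RT 40: heading 200 -> 160
  -- iteration 6/9 --
  FD 9: (4.5,-25.521) -> (-3.957,-22.443) [heading=160, draw]
  RT 40: heading 160 -> 120
  -- iteration 7/9 --
  FD 9: (-3.957,-22.443) -> (-8.457,-14.648) [heading=120, draw]
  RT 40: heading 120 -> 80
  -- iteration 8/9 --
  FD 9: (-8.457,-14.648) -> (-6.894,-5.785) [heading=80, draw]
  RT 40: heading 80 -> 40
  -- iteration 9/9 --
  FD 9: (-6.894,-5.785) -> (0,0) [heading=40, draw]
  RT 40: heading 40 -> 0
]
Final: pos=(0,0), heading=0, 9 segment(s) drawn

Start position: (0, 0)
Final position: (0, 0)
Distance = 0; < 1e-6 -> CLOSED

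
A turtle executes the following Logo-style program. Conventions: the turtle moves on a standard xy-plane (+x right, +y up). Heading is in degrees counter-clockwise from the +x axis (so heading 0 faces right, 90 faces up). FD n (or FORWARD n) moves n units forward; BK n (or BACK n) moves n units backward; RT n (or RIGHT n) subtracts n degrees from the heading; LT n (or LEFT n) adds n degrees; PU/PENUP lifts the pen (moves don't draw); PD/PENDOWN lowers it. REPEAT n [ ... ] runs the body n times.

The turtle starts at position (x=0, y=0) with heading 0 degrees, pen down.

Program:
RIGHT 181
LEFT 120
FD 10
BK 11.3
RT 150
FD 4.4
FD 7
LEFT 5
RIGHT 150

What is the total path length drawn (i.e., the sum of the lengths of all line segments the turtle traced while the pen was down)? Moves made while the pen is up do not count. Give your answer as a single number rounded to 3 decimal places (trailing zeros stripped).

Answer: 32.7

Derivation:
Executing turtle program step by step:
Start: pos=(0,0), heading=0, pen down
RT 181: heading 0 -> 179
LT 120: heading 179 -> 299
FD 10: (0,0) -> (4.848,-8.746) [heading=299, draw]
BK 11.3: (4.848,-8.746) -> (-0.63,1.137) [heading=299, draw]
RT 150: heading 299 -> 149
FD 4.4: (-0.63,1.137) -> (-4.402,3.403) [heading=149, draw]
FD 7: (-4.402,3.403) -> (-10.402,7.008) [heading=149, draw]
LT 5: heading 149 -> 154
RT 150: heading 154 -> 4
Final: pos=(-10.402,7.008), heading=4, 4 segment(s) drawn

Segment lengths:
  seg 1: (0,0) -> (4.848,-8.746), length = 10
  seg 2: (4.848,-8.746) -> (-0.63,1.137), length = 11.3
  seg 3: (-0.63,1.137) -> (-4.402,3.403), length = 4.4
  seg 4: (-4.402,3.403) -> (-10.402,7.008), length = 7
Total = 32.7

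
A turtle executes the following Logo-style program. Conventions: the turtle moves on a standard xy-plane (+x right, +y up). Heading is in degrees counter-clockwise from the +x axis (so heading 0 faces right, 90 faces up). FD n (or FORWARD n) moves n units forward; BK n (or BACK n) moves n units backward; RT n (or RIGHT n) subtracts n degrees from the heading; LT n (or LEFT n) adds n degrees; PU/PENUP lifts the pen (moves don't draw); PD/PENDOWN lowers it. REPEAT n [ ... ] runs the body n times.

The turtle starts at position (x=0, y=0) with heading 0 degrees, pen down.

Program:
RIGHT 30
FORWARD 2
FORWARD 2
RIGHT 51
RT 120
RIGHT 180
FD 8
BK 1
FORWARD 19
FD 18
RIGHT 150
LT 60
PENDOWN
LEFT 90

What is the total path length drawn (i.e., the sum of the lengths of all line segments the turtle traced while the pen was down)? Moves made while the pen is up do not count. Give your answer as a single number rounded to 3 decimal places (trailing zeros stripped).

Answer: 50

Derivation:
Executing turtle program step by step:
Start: pos=(0,0), heading=0, pen down
RT 30: heading 0 -> 330
FD 2: (0,0) -> (1.732,-1) [heading=330, draw]
FD 2: (1.732,-1) -> (3.464,-2) [heading=330, draw]
RT 51: heading 330 -> 279
RT 120: heading 279 -> 159
RT 180: heading 159 -> 339
FD 8: (3.464,-2) -> (10.933,-4.867) [heading=339, draw]
BK 1: (10.933,-4.867) -> (9.999,-4.509) [heading=339, draw]
FD 19: (9.999,-4.509) -> (27.737,-11.318) [heading=339, draw]
FD 18: (27.737,-11.318) -> (44.542,-17.768) [heading=339, draw]
RT 150: heading 339 -> 189
LT 60: heading 189 -> 249
PD: pen down
LT 90: heading 249 -> 339
Final: pos=(44.542,-17.768), heading=339, 6 segment(s) drawn

Segment lengths:
  seg 1: (0,0) -> (1.732,-1), length = 2
  seg 2: (1.732,-1) -> (3.464,-2), length = 2
  seg 3: (3.464,-2) -> (10.933,-4.867), length = 8
  seg 4: (10.933,-4.867) -> (9.999,-4.509), length = 1
  seg 5: (9.999,-4.509) -> (27.737,-11.318), length = 19
  seg 6: (27.737,-11.318) -> (44.542,-17.768), length = 18
Total = 50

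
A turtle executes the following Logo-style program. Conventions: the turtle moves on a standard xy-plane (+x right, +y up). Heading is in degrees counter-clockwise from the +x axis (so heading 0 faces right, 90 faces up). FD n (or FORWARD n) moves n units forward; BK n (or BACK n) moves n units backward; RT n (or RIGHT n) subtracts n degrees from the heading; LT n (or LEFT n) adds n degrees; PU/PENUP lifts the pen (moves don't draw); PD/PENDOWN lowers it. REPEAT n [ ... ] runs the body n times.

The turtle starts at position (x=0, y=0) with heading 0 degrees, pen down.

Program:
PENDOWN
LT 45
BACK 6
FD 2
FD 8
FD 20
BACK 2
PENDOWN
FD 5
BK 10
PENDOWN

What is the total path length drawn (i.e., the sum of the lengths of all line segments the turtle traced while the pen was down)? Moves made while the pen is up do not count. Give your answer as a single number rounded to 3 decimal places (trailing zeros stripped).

Executing turtle program step by step:
Start: pos=(0,0), heading=0, pen down
PD: pen down
LT 45: heading 0 -> 45
BK 6: (0,0) -> (-4.243,-4.243) [heading=45, draw]
FD 2: (-4.243,-4.243) -> (-2.828,-2.828) [heading=45, draw]
FD 8: (-2.828,-2.828) -> (2.828,2.828) [heading=45, draw]
FD 20: (2.828,2.828) -> (16.971,16.971) [heading=45, draw]
BK 2: (16.971,16.971) -> (15.556,15.556) [heading=45, draw]
PD: pen down
FD 5: (15.556,15.556) -> (19.092,19.092) [heading=45, draw]
BK 10: (19.092,19.092) -> (12.021,12.021) [heading=45, draw]
PD: pen down
Final: pos=(12.021,12.021), heading=45, 7 segment(s) drawn

Segment lengths:
  seg 1: (0,0) -> (-4.243,-4.243), length = 6
  seg 2: (-4.243,-4.243) -> (-2.828,-2.828), length = 2
  seg 3: (-2.828,-2.828) -> (2.828,2.828), length = 8
  seg 4: (2.828,2.828) -> (16.971,16.971), length = 20
  seg 5: (16.971,16.971) -> (15.556,15.556), length = 2
  seg 6: (15.556,15.556) -> (19.092,19.092), length = 5
  seg 7: (19.092,19.092) -> (12.021,12.021), length = 10
Total = 53

Answer: 53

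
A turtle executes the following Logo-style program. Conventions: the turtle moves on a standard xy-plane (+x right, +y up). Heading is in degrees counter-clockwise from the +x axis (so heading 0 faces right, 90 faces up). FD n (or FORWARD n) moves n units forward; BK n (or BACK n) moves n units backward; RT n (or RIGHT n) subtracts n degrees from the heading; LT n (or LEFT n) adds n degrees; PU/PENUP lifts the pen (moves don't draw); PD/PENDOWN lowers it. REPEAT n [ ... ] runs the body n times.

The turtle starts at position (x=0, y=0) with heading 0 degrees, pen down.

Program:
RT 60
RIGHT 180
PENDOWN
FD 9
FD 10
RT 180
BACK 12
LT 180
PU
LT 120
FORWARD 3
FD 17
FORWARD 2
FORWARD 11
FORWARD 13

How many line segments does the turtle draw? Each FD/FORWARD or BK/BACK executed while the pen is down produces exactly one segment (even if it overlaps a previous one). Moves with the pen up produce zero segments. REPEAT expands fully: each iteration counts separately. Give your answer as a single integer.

Executing turtle program step by step:
Start: pos=(0,0), heading=0, pen down
RT 60: heading 0 -> 300
RT 180: heading 300 -> 120
PD: pen down
FD 9: (0,0) -> (-4.5,7.794) [heading=120, draw]
FD 10: (-4.5,7.794) -> (-9.5,16.454) [heading=120, draw]
RT 180: heading 120 -> 300
BK 12: (-9.5,16.454) -> (-15.5,26.847) [heading=300, draw]
LT 180: heading 300 -> 120
PU: pen up
LT 120: heading 120 -> 240
FD 3: (-15.5,26.847) -> (-17,24.249) [heading=240, move]
FD 17: (-17,24.249) -> (-25.5,9.526) [heading=240, move]
FD 2: (-25.5,9.526) -> (-26.5,7.794) [heading=240, move]
FD 11: (-26.5,7.794) -> (-32,-1.732) [heading=240, move]
FD 13: (-32,-1.732) -> (-38.5,-12.99) [heading=240, move]
Final: pos=(-38.5,-12.99), heading=240, 3 segment(s) drawn
Segments drawn: 3

Answer: 3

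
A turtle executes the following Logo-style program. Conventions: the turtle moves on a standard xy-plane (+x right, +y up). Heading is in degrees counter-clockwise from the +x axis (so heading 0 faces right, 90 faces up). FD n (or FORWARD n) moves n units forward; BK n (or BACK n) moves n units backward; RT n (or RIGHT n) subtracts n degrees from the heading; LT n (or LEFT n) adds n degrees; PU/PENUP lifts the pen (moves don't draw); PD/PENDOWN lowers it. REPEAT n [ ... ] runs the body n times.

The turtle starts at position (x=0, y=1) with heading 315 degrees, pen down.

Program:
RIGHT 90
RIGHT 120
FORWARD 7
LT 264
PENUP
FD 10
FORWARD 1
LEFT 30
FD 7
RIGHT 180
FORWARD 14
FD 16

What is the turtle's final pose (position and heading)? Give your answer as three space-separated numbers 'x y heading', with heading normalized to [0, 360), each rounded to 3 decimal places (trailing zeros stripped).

Answer: -8.822 -4.992 219

Derivation:
Executing turtle program step by step:
Start: pos=(0,1), heading=315, pen down
RT 90: heading 315 -> 225
RT 120: heading 225 -> 105
FD 7: (0,1) -> (-1.812,7.761) [heading=105, draw]
LT 264: heading 105 -> 9
PU: pen up
FD 10: (-1.812,7.761) -> (8.065,9.326) [heading=9, move]
FD 1: (8.065,9.326) -> (9.053,9.482) [heading=9, move]
LT 30: heading 9 -> 39
FD 7: (9.053,9.482) -> (14.493,13.888) [heading=39, move]
RT 180: heading 39 -> 219
FD 14: (14.493,13.888) -> (3.613,5.077) [heading=219, move]
FD 16: (3.613,5.077) -> (-8.822,-4.992) [heading=219, move]
Final: pos=(-8.822,-4.992), heading=219, 1 segment(s) drawn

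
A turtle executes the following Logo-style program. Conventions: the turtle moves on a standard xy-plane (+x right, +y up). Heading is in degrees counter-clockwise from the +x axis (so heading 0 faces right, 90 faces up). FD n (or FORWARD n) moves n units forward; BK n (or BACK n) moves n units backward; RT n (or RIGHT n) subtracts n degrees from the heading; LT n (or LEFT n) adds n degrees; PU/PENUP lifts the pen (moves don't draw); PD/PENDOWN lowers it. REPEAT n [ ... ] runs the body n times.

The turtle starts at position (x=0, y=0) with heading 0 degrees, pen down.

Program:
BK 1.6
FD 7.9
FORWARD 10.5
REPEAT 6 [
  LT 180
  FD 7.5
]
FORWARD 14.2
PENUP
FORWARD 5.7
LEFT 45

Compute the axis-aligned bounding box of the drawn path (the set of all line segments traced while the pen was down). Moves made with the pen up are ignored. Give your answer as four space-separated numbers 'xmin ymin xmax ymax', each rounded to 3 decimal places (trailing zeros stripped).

Executing turtle program step by step:
Start: pos=(0,0), heading=0, pen down
BK 1.6: (0,0) -> (-1.6,0) [heading=0, draw]
FD 7.9: (-1.6,0) -> (6.3,0) [heading=0, draw]
FD 10.5: (6.3,0) -> (16.8,0) [heading=0, draw]
REPEAT 6 [
  -- iteration 1/6 --
  LT 180: heading 0 -> 180
  FD 7.5: (16.8,0) -> (9.3,0) [heading=180, draw]
  -- iteration 2/6 --
  LT 180: heading 180 -> 0
  FD 7.5: (9.3,0) -> (16.8,0) [heading=0, draw]
  -- iteration 3/6 --
  LT 180: heading 0 -> 180
  FD 7.5: (16.8,0) -> (9.3,0) [heading=180, draw]
  -- iteration 4/6 --
  LT 180: heading 180 -> 0
  FD 7.5: (9.3,0) -> (16.8,0) [heading=0, draw]
  -- iteration 5/6 --
  LT 180: heading 0 -> 180
  FD 7.5: (16.8,0) -> (9.3,0) [heading=180, draw]
  -- iteration 6/6 --
  LT 180: heading 180 -> 0
  FD 7.5: (9.3,0) -> (16.8,0) [heading=0, draw]
]
FD 14.2: (16.8,0) -> (31,0) [heading=0, draw]
PU: pen up
FD 5.7: (31,0) -> (36.7,0) [heading=0, move]
LT 45: heading 0 -> 45
Final: pos=(36.7,0), heading=45, 10 segment(s) drawn

Segment endpoints: x in {-1.6, 0, 6.3, 9.3, 16.8, 31}, y in {0, 0, 0, 0, 0, 0, 0, 0}
xmin=-1.6, ymin=0, xmax=31, ymax=0

Answer: -1.6 0 31 0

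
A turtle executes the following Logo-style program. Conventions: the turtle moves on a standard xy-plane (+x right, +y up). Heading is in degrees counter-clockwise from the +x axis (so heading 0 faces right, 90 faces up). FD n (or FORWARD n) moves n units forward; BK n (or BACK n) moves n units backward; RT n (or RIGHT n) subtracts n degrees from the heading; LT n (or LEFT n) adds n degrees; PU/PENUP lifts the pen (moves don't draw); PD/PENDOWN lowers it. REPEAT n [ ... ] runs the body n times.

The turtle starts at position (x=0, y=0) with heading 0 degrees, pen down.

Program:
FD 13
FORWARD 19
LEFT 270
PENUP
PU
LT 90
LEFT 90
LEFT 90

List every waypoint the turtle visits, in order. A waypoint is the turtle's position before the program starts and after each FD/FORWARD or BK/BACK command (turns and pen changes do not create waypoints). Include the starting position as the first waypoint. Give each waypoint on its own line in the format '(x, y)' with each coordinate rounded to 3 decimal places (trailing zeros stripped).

Answer: (0, 0)
(13, 0)
(32, 0)

Derivation:
Executing turtle program step by step:
Start: pos=(0,0), heading=0, pen down
FD 13: (0,0) -> (13,0) [heading=0, draw]
FD 19: (13,0) -> (32,0) [heading=0, draw]
LT 270: heading 0 -> 270
PU: pen up
PU: pen up
LT 90: heading 270 -> 0
LT 90: heading 0 -> 90
LT 90: heading 90 -> 180
Final: pos=(32,0), heading=180, 2 segment(s) drawn
Waypoints (3 total):
(0, 0)
(13, 0)
(32, 0)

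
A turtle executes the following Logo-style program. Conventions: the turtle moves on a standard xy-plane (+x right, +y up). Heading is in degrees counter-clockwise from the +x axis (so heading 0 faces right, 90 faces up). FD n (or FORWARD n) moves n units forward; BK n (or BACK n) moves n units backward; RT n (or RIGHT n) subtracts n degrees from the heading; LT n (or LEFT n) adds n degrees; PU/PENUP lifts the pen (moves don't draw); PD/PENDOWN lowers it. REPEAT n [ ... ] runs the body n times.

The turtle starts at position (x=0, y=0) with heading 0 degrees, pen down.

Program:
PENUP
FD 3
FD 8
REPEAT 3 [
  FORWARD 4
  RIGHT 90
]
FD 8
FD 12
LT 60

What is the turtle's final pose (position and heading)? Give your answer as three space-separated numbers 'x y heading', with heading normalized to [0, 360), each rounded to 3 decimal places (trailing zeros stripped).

Answer: 11 16 150

Derivation:
Executing turtle program step by step:
Start: pos=(0,0), heading=0, pen down
PU: pen up
FD 3: (0,0) -> (3,0) [heading=0, move]
FD 8: (3,0) -> (11,0) [heading=0, move]
REPEAT 3 [
  -- iteration 1/3 --
  FD 4: (11,0) -> (15,0) [heading=0, move]
  RT 90: heading 0 -> 270
  -- iteration 2/3 --
  FD 4: (15,0) -> (15,-4) [heading=270, move]
  RT 90: heading 270 -> 180
  -- iteration 3/3 --
  FD 4: (15,-4) -> (11,-4) [heading=180, move]
  RT 90: heading 180 -> 90
]
FD 8: (11,-4) -> (11,4) [heading=90, move]
FD 12: (11,4) -> (11,16) [heading=90, move]
LT 60: heading 90 -> 150
Final: pos=(11,16), heading=150, 0 segment(s) drawn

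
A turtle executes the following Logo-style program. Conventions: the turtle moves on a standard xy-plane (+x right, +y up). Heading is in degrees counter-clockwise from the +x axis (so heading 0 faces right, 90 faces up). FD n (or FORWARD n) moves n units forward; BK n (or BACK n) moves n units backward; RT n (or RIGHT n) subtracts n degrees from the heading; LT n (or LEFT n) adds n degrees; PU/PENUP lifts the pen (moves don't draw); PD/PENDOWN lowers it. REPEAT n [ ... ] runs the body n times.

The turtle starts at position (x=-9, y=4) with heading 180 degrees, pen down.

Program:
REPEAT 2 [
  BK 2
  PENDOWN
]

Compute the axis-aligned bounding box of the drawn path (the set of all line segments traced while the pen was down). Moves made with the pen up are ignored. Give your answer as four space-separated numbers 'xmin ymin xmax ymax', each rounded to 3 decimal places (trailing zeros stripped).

Answer: -9 4 -5 4

Derivation:
Executing turtle program step by step:
Start: pos=(-9,4), heading=180, pen down
REPEAT 2 [
  -- iteration 1/2 --
  BK 2: (-9,4) -> (-7,4) [heading=180, draw]
  PD: pen down
  -- iteration 2/2 --
  BK 2: (-7,4) -> (-5,4) [heading=180, draw]
  PD: pen down
]
Final: pos=(-5,4), heading=180, 2 segment(s) drawn

Segment endpoints: x in {-9, -7, -5}, y in {4, 4, 4}
xmin=-9, ymin=4, xmax=-5, ymax=4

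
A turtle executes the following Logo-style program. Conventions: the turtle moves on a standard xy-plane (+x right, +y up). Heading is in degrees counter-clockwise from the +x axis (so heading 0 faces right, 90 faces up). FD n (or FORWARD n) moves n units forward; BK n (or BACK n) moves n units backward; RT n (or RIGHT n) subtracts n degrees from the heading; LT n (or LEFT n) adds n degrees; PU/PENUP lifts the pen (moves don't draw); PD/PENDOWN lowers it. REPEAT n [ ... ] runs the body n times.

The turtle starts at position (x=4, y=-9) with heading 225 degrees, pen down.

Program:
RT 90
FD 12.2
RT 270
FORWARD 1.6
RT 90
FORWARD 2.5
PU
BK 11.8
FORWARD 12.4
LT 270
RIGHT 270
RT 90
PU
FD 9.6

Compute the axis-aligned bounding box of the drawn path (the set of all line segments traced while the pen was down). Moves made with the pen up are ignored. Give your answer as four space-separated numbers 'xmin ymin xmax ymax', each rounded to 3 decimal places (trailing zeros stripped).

Answer: -7.526 -9 4 0.263

Derivation:
Executing turtle program step by step:
Start: pos=(4,-9), heading=225, pen down
RT 90: heading 225 -> 135
FD 12.2: (4,-9) -> (-4.627,-0.373) [heading=135, draw]
RT 270: heading 135 -> 225
FD 1.6: (-4.627,-0.373) -> (-5.758,-1.505) [heading=225, draw]
RT 90: heading 225 -> 135
FD 2.5: (-5.758,-1.505) -> (-7.526,0.263) [heading=135, draw]
PU: pen up
BK 11.8: (-7.526,0.263) -> (0.818,-8.081) [heading=135, move]
FD 12.4: (0.818,-8.081) -> (-7.95,0.687) [heading=135, move]
LT 270: heading 135 -> 45
RT 270: heading 45 -> 135
RT 90: heading 135 -> 45
PU: pen up
FD 9.6: (-7.95,0.687) -> (-1.162,7.476) [heading=45, move]
Final: pos=(-1.162,7.476), heading=45, 3 segment(s) drawn

Segment endpoints: x in {-7.526, -5.758, -4.627, 4}, y in {-9, -1.505, -0.373, 0.263}
xmin=-7.526, ymin=-9, xmax=4, ymax=0.263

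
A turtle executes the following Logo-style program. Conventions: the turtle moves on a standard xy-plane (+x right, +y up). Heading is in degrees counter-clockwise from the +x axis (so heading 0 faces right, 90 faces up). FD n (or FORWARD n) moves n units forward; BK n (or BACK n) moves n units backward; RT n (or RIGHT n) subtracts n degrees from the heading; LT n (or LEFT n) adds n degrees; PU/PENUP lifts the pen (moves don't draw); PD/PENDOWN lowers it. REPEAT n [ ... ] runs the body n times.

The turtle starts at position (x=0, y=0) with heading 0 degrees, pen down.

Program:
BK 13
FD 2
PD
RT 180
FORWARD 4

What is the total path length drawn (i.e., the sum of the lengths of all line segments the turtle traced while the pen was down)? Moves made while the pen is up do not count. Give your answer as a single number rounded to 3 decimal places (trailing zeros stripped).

Executing turtle program step by step:
Start: pos=(0,0), heading=0, pen down
BK 13: (0,0) -> (-13,0) [heading=0, draw]
FD 2: (-13,0) -> (-11,0) [heading=0, draw]
PD: pen down
RT 180: heading 0 -> 180
FD 4: (-11,0) -> (-15,0) [heading=180, draw]
Final: pos=(-15,0), heading=180, 3 segment(s) drawn

Segment lengths:
  seg 1: (0,0) -> (-13,0), length = 13
  seg 2: (-13,0) -> (-11,0), length = 2
  seg 3: (-11,0) -> (-15,0), length = 4
Total = 19

Answer: 19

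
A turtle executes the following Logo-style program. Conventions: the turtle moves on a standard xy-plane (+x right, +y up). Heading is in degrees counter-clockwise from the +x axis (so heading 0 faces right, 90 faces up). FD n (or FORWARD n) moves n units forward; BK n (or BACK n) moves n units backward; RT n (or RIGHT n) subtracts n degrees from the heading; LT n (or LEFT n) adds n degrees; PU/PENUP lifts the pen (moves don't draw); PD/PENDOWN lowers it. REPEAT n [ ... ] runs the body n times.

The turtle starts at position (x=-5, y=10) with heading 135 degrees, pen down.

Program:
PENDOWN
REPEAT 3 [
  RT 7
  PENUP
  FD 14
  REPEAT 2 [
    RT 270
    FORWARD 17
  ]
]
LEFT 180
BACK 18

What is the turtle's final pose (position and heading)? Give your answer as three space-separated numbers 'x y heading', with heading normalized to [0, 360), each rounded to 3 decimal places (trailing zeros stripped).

Executing turtle program step by step:
Start: pos=(-5,10), heading=135, pen down
PD: pen down
REPEAT 3 [
  -- iteration 1/3 --
  RT 7: heading 135 -> 128
  PU: pen up
  FD 14: (-5,10) -> (-13.619,21.032) [heading=128, move]
  REPEAT 2 [
    -- iteration 1/2 --
    RT 270: heading 128 -> 218
    FD 17: (-13.619,21.032) -> (-27.015,10.566) [heading=218, move]
    -- iteration 2/2 --
    RT 270: heading 218 -> 308
    FD 17: (-27.015,10.566) -> (-16.549,-2.83) [heading=308, move]
  ]
  -- iteration 2/3 --
  RT 7: heading 308 -> 301
  PU: pen up
  FD 14: (-16.549,-2.83) -> (-9.339,-14.831) [heading=301, move]
  REPEAT 2 [
    -- iteration 1/2 --
    RT 270: heading 301 -> 31
    FD 17: (-9.339,-14.831) -> (5.233,-6.075) [heading=31, move]
    -- iteration 2/2 --
    RT 270: heading 31 -> 121
    FD 17: (5.233,-6.075) -> (-3.522,8.497) [heading=121, move]
  ]
  -- iteration 3/3 --
  RT 7: heading 121 -> 114
  PU: pen up
  FD 14: (-3.522,8.497) -> (-9.217,21.287) [heading=114, move]
  REPEAT 2 [
    -- iteration 1/2 --
    RT 270: heading 114 -> 204
    FD 17: (-9.217,21.287) -> (-24.747,14.372) [heading=204, move]
    -- iteration 2/2 --
    RT 270: heading 204 -> 294
    FD 17: (-24.747,14.372) -> (-17.833,-1.158) [heading=294, move]
  ]
]
LT 180: heading 294 -> 114
BK 18: (-17.833,-1.158) -> (-10.511,-17.602) [heading=114, move]
Final: pos=(-10.511,-17.602), heading=114, 0 segment(s) drawn

Answer: -10.511 -17.602 114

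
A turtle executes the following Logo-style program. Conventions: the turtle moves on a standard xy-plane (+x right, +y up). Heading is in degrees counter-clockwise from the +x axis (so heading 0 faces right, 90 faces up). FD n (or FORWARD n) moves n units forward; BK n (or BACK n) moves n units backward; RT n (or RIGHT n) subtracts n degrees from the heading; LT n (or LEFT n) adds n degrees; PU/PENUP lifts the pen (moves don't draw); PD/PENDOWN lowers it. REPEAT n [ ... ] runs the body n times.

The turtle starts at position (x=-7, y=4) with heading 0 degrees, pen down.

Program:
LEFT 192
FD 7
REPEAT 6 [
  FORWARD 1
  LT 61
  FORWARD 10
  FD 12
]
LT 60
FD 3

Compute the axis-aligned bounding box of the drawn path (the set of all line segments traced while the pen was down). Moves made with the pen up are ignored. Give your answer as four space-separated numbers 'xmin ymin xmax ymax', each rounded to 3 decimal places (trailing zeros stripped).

Executing turtle program step by step:
Start: pos=(-7,4), heading=0, pen down
LT 192: heading 0 -> 192
FD 7: (-7,4) -> (-13.847,2.545) [heading=192, draw]
REPEAT 6 [
  -- iteration 1/6 --
  FD 1: (-13.847,2.545) -> (-14.825,2.337) [heading=192, draw]
  LT 61: heading 192 -> 253
  FD 10: (-14.825,2.337) -> (-17.749,-7.226) [heading=253, draw]
  FD 12: (-17.749,-7.226) -> (-21.257,-18.702) [heading=253, draw]
  -- iteration 2/6 --
  FD 1: (-21.257,-18.702) -> (-21.55,-19.658) [heading=253, draw]
  LT 61: heading 253 -> 314
  FD 10: (-21.55,-19.658) -> (-14.603,-26.852) [heading=314, draw]
  FD 12: (-14.603,-26.852) -> (-6.267,-35.484) [heading=314, draw]
  -- iteration 3/6 --
  FD 1: (-6.267,-35.484) -> (-5.573,-36.203) [heading=314, draw]
  LT 61: heading 314 -> 15
  FD 10: (-5.573,-36.203) -> (4.087,-33.615) [heading=15, draw]
  FD 12: (4.087,-33.615) -> (15.678,-30.509) [heading=15, draw]
  -- iteration 4/6 --
  FD 1: (15.678,-30.509) -> (16.644,-30.25) [heading=15, draw]
  LT 61: heading 15 -> 76
  FD 10: (16.644,-30.25) -> (19.063,-20.547) [heading=76, draw]
  FD 12: (19.063,-20.547) -> (21.966,-8.904) [heading=76, draw]
  -- iteration 5/6 --
  FD 1: (21.966,-8.904) -> (22.208,-7.933) [heading=76, draw]
  LT 61: heading 76 -> 137
  FD 10: (22.208,-7.933) -> (14.894,-1.113) [heading=137, draw]
  FD 12: (14.894,-1.113) -> (6.118,7.07) [heading=137, draw]
  -- iteration 6/6 --
  FD 1: (6.118,7.07) -> (5.387,7.752) [heading=137, draw]
  LT 61: heading 137 -> 198
  FD 10: (5.387,7.752) -> (-4.124,4.662) [heading=198, draw]
  FD 12: (-4.124,4.662) -> (-15.536,0.954) [heading=198, draw]
]
LT 60: heading 198 -> 258
FD 3: (-15.536,0.954) -> (-16.16,-1.98) [heading=258, draw]
Final: pos=(-16.16,-1.98), heading=258, 20 segment(s) drawn

Segment endpoints: x in {-21.55, -21.257, -17.749, -16.16, -15.536, -14.825, -14.603, -13.847, -7, -6.267, -5.573, -4.124, 4.087, 5.387, 6.118, 14.894, 15.678, 16.644, 19.063, 21.966, 22.208}, y in {-36.203, -35.484, -33.615, -30.509, -30.25, -26.852, -20.547, -19.658, -18.702, -8.904, -7.933, -7.226, -1.98, -1.113, 0.954, 2.337, 2.545, 4, 4.662, 7.07, 7.752}
xmin=-21.55, ymin=-36.203, xmax=22.208, ymax=7.752

Answer: -21.55 -36.203 22.208 7.752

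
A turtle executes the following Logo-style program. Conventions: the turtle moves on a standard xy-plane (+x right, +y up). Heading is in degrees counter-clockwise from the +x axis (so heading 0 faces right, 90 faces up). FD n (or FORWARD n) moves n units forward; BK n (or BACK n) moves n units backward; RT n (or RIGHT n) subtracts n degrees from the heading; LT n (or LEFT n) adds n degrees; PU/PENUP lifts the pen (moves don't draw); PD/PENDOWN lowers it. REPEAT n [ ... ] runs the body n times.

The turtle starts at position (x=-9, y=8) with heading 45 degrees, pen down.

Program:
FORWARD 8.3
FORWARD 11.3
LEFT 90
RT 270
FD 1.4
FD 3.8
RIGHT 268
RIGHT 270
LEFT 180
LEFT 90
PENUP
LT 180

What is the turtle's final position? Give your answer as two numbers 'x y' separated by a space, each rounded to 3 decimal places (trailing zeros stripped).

Executing turtle program step by step:
Start: pos=(-9,8), heading=45, pen down
FD 8.3: (-9,8) -> (-3.131,13.869) [heading=45, draw]
FD 11.3: (-3.131,13.869) -> (4.859,21.859) [heading=45, draw]
LT 90: heading 45 -> 135
RT 270: heading 135 -> 225
FD 1.4: (4.859,21.859) -> (3.869,20.869) [heading=225, draw]
FD 3.8: (3.869,20.869) -> (1.182,18.182) [heading=225, draw]
RT 268: heading 225 -> 317
RT 270: heading 317 -> 47
LT 180: heading 47 -> 227
LT 90: heading 227 -> 317
PU: pen up
LT 180: heading 317 -> 137
Final: pos=(1.182,18.182), heading=137, 4 segment(s) drawn

Answer: 1.182 18.182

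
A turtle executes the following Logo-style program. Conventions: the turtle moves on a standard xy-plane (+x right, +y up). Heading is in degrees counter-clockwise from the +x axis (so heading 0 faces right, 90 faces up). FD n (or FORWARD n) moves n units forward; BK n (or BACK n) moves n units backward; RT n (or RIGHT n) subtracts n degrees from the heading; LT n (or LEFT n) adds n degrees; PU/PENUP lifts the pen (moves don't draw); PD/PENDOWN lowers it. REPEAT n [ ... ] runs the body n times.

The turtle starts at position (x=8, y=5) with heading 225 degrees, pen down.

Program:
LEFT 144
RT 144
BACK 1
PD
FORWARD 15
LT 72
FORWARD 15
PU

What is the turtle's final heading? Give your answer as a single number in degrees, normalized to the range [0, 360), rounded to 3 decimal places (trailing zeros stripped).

Answer: 297

Derivation:
Executing turtle program step by step:
Start: pos=(8,5), heading=225, pen down
LT 144: heading 225 -> 9
RT 144: heading 9 -> 225
BK 1: (8,5) -> (8.707,5.707) [heading=225, draw]
PD: pen down
FD 15: (8.707,5.707) -> (-1.899,-4.899) [heading=225, draw]
LT 72: heading 225 -> 297
FD 15: (-1.899,-4.899) -> (4.91,-18.265) [heading=297, draw]
PU: pen up
Final: pos=(4.91,-18.265), heading=297, 3 segment(s) drawn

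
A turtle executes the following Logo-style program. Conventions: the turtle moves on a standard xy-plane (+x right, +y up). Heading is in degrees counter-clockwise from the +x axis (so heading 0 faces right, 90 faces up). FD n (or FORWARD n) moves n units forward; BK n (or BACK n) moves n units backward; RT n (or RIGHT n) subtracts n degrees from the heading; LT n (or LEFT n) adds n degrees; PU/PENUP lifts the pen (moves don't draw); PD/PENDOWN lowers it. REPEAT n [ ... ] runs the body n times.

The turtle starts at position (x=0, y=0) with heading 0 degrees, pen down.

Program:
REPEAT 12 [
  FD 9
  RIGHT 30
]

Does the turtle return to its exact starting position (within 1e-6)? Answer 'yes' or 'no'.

Executing turtle program step by step:
Start: pos=(0,0), heading=0, pen down
REPEAT 12 [
  -- iteration 1/12 --
  FD 9: (0,0) -> (9,0) [heading=0, draw]
  RT 30: heading 0 -> 330
  -- iteration 2/12 --
  FD 9: (9,0) -> (16.794,-4.5) [heading=330, draw]
  RT 30: heading 330 -> 300
  -- iteration 3/12 --
  FD 9: (16.794,-4.5) -> (21.294,-12.294) [heading=300, draw]
  RT 30: heading 300 -> 270
  -- iteration 4/12 --
  FD 9: (21.294,-12.294) -> (21.294,-21.294) [heading=270, draw]
  RT 30: heading 270 -> 240
  -- iteration 5/12 --
  FD 9: (21.294,-21.294) -> (16.794,-29.088) [heading=240, draw]
  RT 30: heading 240 -> 210
  -- iteration 6/12 --
  FD 9: (16.794,-29.088) -> (9,-33.588) [heading=210, draw]
  RT 30: heading 210 -> 180
  -- iteration 7/12 --
  FD 9: (9,-33.588) -> (0,-33.588) [heading=180, draw]
  RT 30: heading 180 -> 150
  -- iteration 8/12 --
  FD 9: (0,-33.588) -> (-7.794,-29.088) [heading=150, draw]
  RT 30: heading 150 -> 120
  -- iteration 9/12 --
  FD 9: (-7.794,-29.088) -> (-12.294,-21.294) [heading=120, draw]
  RT 30: heading 120 -> 90
  -- iteration 10/12 --
  FD 9: (-12.294,-21.294) -> (-12.294,-12.294) [heading=90, draw]
  RT 30: heading 90 -> 60
  -- iteration 11/12 --
  FD 9: (-12.294,-12.294) -> (-7.794,-4.5) [heading=60, draw]
  RT 30: heading 60 -> 30
  -- iteration 12/12 --
  FD 9: (-7.794,-4.5) -> (0,0) [heading=30, draw]
  RT 30: heading 30 -> 0
]
Final: pos=(0,0), heading=0, 12 segment(s) drawn

Start position: (0, 0)
Final position: (0, 0)
Distance = 0; < 1e-6 -> CLOSED

Answer: yes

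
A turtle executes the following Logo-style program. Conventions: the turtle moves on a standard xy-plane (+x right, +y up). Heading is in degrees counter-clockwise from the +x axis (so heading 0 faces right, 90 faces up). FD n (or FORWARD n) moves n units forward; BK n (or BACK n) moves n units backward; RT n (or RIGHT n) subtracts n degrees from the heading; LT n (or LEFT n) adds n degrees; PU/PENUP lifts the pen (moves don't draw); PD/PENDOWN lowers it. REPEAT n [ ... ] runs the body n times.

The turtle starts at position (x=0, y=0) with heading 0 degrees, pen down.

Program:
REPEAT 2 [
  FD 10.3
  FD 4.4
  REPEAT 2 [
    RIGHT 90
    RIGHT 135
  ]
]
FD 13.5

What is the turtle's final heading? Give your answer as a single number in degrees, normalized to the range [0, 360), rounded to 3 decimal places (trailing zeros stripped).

Answer: 180

Derivation:
Executing turtle program step by step:
Start: pos=(0,0), heading=0, pen down
REPEAT 2 [
  -- iteration 1/2 --
  FD 10.3: (0,0) -> (10.3,0) [heading=0, draw]
  FD 4.4: (10.3,0) -> (14.7,0) [heading=0, draw]
  REPEAT 2 [
    -- iteration 1/2 --
    RT 90: heading 0 -> 270
    RT 135: heading 270 -> 135
    -- iteration 2/2 --
    RT 90: heading 135 -> 45
    RT 135: heading 45 -> 270
  ]
  -- iteration 2/2 --
  FD 10.3: (14.7,0) -> (14.7,-10.3) [heading=270, draw]
  FD 4.4: (14.7,-10.3) -> (14.7,-14.7) [heading=270, draw]
  REPEAT 2 [
    -- iteration 1/2 --
    RT 90: heading 270 -> 180
    RT 135: heading 180 -> 45
    -- iteration 2/2 --
    RT 90: heading 45 -> 315
    RT 135: heading 315 -> 180
  ]
]
FD 13.5: (14.7,-14.7) -> (1.2,-14.7) [heading=180, draw]
Final: pos=(1.2,-14.7), heading=180, 5 segment(s) drawn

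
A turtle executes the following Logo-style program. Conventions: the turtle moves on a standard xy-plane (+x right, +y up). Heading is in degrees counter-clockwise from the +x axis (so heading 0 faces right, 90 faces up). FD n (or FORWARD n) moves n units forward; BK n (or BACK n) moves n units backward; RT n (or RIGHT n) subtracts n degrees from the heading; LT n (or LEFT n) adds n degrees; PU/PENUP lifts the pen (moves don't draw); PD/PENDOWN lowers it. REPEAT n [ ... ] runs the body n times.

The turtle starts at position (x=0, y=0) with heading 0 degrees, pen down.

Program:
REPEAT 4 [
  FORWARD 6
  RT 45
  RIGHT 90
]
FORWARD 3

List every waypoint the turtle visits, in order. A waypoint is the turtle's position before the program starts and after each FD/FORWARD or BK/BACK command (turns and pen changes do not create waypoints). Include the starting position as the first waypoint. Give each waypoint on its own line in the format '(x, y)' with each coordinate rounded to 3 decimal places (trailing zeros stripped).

Executing turtle program step by step:
Start: pos=(0,0), heading=0, pen down
REPEAT 4 [
  -- iteration 1/4 --
  FD 6: (0,0) -> (6,0) [heading=0, draw]
  RT 45: heading 0 -> 315
  RT 90: heading 315 -> 225
  -- iteration 2/4 --
  FD 6: (6,0) -> (1.757,-4.243) [heading=225, draw]
  RT 45: heading 225 -> 180
  RT 90: heading 180 -> 90
  -- iteration 3/4 --
  FD 6: (1.757,-4.243) -> (1.757,1.757) [heading=90, draw]
  RT 45: heading 90 -> 45
  RT 90: heading 45 -> 315
  -- iteration 4/4 --
  FD 6: (1.757,1.757) -> (6,-2.485) [heading=315, draw]
  RT 45: heading 315 -> 270
  RT 90: heading 270 -> 180
]
FD 3: (6,-2.485) -> (3,-2.485) [heading=180, draw]
Final: pos=(3,-2.485), heading=180, 5 segment(s) drawn
Waypoints (6 total):
(0, 0)
(6, 0)
(1.757, -4.243)
(1.757, 1.757)
(6, -2.485)
(3, -2.485)

Answer: (0, 0)
(6, 0)
(1.757, -4.243)
(1.757, 1.757)
(6, -2.485)
(3, -2.485)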